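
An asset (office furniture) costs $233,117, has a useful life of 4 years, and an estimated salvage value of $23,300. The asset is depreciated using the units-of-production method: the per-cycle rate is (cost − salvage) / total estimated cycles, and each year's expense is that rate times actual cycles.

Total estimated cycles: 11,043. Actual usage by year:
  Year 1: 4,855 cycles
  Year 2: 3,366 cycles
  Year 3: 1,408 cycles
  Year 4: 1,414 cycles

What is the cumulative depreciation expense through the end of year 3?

$182,951

Depreciable base = $233,117 − $23,300 = $209,817.
Rate = $209,817 / 11,043 cycles = $19 per cycle.
Year 1: 4,855 × $19 = $92,245. Book value $140,872.
Year 2: 3,366 × $19 = $63,954. Book value $76,918.
Year 3: 1,408 × $19 = $26,752. Book value $50,166.
Accumulated through year 3 = $233,117 − $50,166 = $182,951.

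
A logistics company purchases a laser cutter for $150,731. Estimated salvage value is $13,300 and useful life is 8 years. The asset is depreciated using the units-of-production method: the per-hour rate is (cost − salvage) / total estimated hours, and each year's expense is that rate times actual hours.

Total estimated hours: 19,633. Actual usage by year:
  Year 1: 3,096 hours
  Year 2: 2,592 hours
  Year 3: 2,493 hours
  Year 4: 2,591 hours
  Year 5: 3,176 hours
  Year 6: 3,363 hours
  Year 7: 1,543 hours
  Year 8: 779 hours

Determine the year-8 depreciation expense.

$5,453

Depreciable base = $150,731 − $13,300 = $137,431.
Rate = $137,431 / 19,633 hours = $7 per hour.
Year 1: 3,096 × $7 = $21,672. Book value $129,059.
Year 2: 2,592 × $7 = $18,144. Book value $110,915.
Year 3: 2,493 × $7 = $17,451. Book value $93,464.
Year 4: 2,591 × $7 = $18,137. Book value $75,327.
Year 5: 3,176 × $7 = $22,232. Book value $53,095.
Year 6: 3,363 × $7 = $23,541. Book value $29,554.
Year 7: 1,543 × $7 = $10,801. Book value $18,753.
Year 8: 779 × $7 = $5,453. Book value $13,300.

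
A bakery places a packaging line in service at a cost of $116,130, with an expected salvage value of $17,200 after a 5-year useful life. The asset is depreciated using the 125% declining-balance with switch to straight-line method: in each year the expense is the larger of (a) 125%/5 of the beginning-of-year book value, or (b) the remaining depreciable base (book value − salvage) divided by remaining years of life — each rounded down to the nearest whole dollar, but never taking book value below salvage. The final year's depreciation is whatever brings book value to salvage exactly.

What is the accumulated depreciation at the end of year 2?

Depreciable base = $116,130 − $17,200 = $98,930.
Year 1: DB = ⌊$116,130 × 125%/5⌋ = $29,032; SL = ⌊$98,930/5⌋ = $19,786 → take DB $29,032. Book value $87,098.
Year 2: DB = ⌊$87,098 × 125%/5⌋ = $21,774; SL = ⌊$69,898/4⌋ = $17,474 → take DB $21,774. Book value $65,324.
Accumulated through year 2 = $116,130 − $65,324 = $50,806.

$50,806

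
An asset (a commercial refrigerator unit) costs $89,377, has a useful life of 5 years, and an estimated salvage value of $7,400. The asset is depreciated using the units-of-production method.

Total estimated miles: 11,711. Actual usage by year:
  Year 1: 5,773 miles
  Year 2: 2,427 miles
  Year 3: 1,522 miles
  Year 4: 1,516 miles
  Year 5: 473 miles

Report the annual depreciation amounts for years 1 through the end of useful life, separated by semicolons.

Depreciable base = $89,377 − $7,400 = $81,977.
Rate = $81,977 / 11,711 miles = $7 per mile.
Year 1: 5,773 × $7 = $40,411. Book value $48,966.
Year 2: 2,427 × $7 = $16,989. Book value $31,977.
Year 3: 1,522 × $7 = $10,654. Book value $21,323.
Year 4: 1,516 × $7 = $10,612. Book value $10,711.
Year 5: 473 × $7 = $3,311. Book value $7,400.

$40,411; $16,989; $10,654; $10,612; $3,311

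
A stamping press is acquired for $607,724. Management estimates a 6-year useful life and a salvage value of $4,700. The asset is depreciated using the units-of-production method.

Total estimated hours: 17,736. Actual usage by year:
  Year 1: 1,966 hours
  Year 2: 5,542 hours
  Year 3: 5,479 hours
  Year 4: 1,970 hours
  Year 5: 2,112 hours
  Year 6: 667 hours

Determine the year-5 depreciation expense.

$71,808

Depreciable base = $607,724 − $4,700 = $603,024.
Rate = $603,024 / 17,736 hours = $34 per hour.
Year 1: 1,966 × $34 = $66,844. Book value $540,880.
Year 2: 5,542 × $34 = $188,428. Book value $352,452.
Year 3: 5,479 × $34 = $186,286. Book value $166,166.
Year 4: 1,970 × $34 = $66,980. Book value $99,186.
Year 5: 2,112 × $34 = $71,808. Book value $27,378.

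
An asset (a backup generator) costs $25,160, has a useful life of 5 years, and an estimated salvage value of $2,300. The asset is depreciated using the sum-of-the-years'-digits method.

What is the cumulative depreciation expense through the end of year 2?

Depreciable base = $25,160 − $2,300 = $22,860.
Sum of the years' digits = 5+4+3+2+1 = 15.
Year 1: $22,860 × 5/15 = $7,620. Book value $17,540.
Year 2: $22,860 × 4/15 = $6,096. Book value $11,444.
Accumulated through year 2 = $25,160 − $11,444 = $13,716.

$13,716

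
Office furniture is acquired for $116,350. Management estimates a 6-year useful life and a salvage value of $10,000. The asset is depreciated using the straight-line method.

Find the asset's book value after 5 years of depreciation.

$27,725

Depreciable base = $116,350 − $10,000 = $106,350.
Annual expense = $106,350 / 6 = $17,725.
End of year 1: book value $98,625.
End of year 2: book value $80,900.
End of year 3: book value $63,175.
End of year 4: book value $45,450.
End of year 5: book value $27,725.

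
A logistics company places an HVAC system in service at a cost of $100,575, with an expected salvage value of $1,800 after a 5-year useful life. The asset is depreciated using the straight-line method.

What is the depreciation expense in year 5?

$19,755

Depreciable base = $100,575 − $1,800 = $98,775.
Annual expense = $98,775 / 5 = $19,755.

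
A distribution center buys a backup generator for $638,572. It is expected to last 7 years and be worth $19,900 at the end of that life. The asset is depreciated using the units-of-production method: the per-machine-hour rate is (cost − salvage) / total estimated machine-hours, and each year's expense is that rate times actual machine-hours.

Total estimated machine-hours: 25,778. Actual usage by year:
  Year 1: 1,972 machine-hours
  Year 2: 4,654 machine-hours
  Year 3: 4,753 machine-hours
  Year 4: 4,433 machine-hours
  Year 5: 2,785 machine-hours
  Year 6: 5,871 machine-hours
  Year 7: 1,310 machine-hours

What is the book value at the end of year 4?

$259,084

Depreciable base = $638,572 − $19,900 = $618,672.
Rate = $618,672 / 25,778 machine-hours = $24 per machine-hour.
Year 1: 1,972 × $24 = $47,328. Book value $591,244.
Year 2: 4,654 × $24 = $111,696. Book value $479,548.
Year 3: 4,753 × $24 = $114,072. Book value $365,476.
Year 4: 4,433 × $24 = $106,392. Book value $259,084.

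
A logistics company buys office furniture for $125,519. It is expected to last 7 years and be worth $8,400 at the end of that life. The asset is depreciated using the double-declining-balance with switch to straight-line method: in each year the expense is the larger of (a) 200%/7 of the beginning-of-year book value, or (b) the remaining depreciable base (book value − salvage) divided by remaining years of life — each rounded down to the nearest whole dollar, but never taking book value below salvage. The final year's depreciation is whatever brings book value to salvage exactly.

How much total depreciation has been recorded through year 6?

$109,649

Depreciable base = $125,519 − $8,400 = $117,119.
Year 1: DB = ⌊$125,519 × 200%/7⌋ = $35,862; SL = ⌊$117,119/7⌋ = $16,731 → take DB $35,862. Book value $89,657.
Year 2: DB = ⌊$89,657 × 200%/7⌋ = $25,616; SL = ⌊$81,257/6⌋ = $13,542 → take DB $25,616. Book value $64,041.
Year 3: DB = ⌊$64,041 × 200%/7⌋ = $18,297; SL = ⌊$55,641/5⌋ = $11,128 → take DB $18,297. Book value $45,744.
Year 4: DB = ⌊$45,744 × 200%/7⌋ = $13,069; SL = ⌊$37,344/4⌋ = $9,336 → take DB $13,069. Book value $32,675.
Year 5: DB = ⌊$32,675 × 200%/7⌋ = $9,335; SL = ⌊$24,275/3⌋ = $8,091 → take DB $9,335. Book value $23,340.
Year 6: DB = ⌊$23,340 × 200%/7⌋ = $6,668; SL = ⌊$14,940/2⌋ = $7,470 → take SL $7,470. Book value $15,870.
Accumulated through year 6 = $125,519 − $15,870 = $109,649.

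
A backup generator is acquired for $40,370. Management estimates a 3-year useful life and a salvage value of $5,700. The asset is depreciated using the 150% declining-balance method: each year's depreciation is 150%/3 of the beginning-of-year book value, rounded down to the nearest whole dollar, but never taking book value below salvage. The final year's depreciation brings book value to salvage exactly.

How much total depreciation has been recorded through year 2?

$30,277

Depreciable base = $40,370 − $5,700 = $34,670.
Year 1: ⌊$40,370 × 150%/3⌋ = $20,185. Book value $20,185.
Year 2: ⌊$20,185 × 150%/3⌋ = $10,092. Book value $10,093.
Accumulated through year 2 = $40,370 − $10,093 = $30,277.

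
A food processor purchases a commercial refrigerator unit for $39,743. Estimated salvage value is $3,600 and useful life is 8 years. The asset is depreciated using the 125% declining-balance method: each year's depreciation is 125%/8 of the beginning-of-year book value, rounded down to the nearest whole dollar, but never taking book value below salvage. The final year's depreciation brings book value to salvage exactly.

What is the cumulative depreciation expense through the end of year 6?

Depreciable base = $39,743 − $3,600 = $36,143.
Year 1: ⌊$39,743 × 125%/8⌋ = $6,209. Book value $33,534.
Year 2: ⌊$33,534 × 125%/8⌋ = $5,239. Book value $28,295.
Year 3: ⌊$28,295 × 125%/8⌋ = $4,421. Book value $23,874.
Year 4: ⌊$23,874 × 125%/8⌋ = $3,730. Book value $20,144.
Year 5: ⌊$20,144 × 125%/8⌋ = $3,147. Book value $16,997.
Year 6: ⌊$16,997 × 125%/8⌋ = $2,655. Book value $14,342.
Accumulated through year 6 = $39,743 − $14,342 = $25,401.

$25,401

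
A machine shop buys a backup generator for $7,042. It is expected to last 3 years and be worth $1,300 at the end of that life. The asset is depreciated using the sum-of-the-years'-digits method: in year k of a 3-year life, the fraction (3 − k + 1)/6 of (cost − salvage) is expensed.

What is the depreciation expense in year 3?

$957

Depreciable base = $7,042 − $1,300 = $5,742.
Sum of the years' digits = 3+2+1 = 6.
Year 1: $5,742 × 3/6 = $2,871. Book value $4,171.
Year 2: $5,742 × 2/6 = $1,914. Book value $2,257.
Year 3: $5,742 × 1/6 = $957. Book value $1,300.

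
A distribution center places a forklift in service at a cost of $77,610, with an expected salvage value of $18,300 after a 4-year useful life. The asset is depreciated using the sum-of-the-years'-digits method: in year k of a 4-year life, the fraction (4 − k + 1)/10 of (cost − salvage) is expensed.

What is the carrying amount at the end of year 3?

$24,231

Depreciable base = $77,610 − $18,300 = $59,310.
Sum of the years' digits = 4+3+2+1 = 10.
Year 1: $59,310 × 4/10 = $23,724. Book value $53,886.
Year 2: $59,310 × 3/10 = $17,793. Book value $36,093.
Year 3: $59,310 × 2/10 = $11,862. Book value $24,231.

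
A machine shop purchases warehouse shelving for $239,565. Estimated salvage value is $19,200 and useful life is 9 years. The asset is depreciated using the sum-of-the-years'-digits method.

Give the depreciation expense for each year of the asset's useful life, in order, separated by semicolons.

$44,073; $39,176; $34,279; $29,382; $24,485; $19,588; $14,691; $9,794; $4,897

Depreciable base = $239,565 − $19,200 = $220,365.
Sum of the years' digits = 9+8+7+6+5+4+3+2+1 = 45.
Year 1: $220,365 × 9/45 = $44,073. Book value $195,492.
Year 2: $220,365 × 8/45 = $39,176. Book value $156,316.
Year 3: $220,365 × 7/45 = $34,279. Book value $122,037.
Year 4: $220,365 × 6/45 = $29,382. Book value $92,655.
Year 5: $220,365 × 5/45 = $24,485. Book value $68,170.
Year 6: $220,365 × 4/45 = $19,588. Book value $48,582.
Year 7: $220,365 × 3/45 = $14,691. Book value $33,891.
Year 8: $220,365 × 2/45 = $9,794. Book value $24,097.
Year 9: $220,365 × 1/45 = $4,897. Book value $19,200.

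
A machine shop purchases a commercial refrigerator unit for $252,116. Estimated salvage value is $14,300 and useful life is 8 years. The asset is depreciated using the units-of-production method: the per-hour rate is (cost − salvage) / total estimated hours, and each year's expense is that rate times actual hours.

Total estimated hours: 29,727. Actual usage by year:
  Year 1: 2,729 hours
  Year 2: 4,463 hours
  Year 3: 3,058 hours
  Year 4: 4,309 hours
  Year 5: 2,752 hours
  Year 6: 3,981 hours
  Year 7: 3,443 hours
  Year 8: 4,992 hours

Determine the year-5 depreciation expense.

$22,016

Depreciable base = $252,116 − $14,300 = $237,816.
Rate = $237,816 / 29,727 hours = $8 per hour.
Year 1: 2,729 × $8 = $21,832. Book value $230,284.
Year 2: 4,463 × $8 = $35,704. Book value $194,580.
Year 3: 3,058 × $8 = $24,464. Book value $170,116.
Year 4: 4,309 × $8 = $34,472. Book value $135,644.
Year 5: 2,752 × $8 = $22,016. Book value $113,628.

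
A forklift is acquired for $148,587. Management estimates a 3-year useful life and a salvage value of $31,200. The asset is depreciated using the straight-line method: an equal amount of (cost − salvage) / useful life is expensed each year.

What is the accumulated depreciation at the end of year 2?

$78,258

Depreciable base = $148,587 − $31,200 = $117,387.
Annual expense = $117,387 / 3 = $39,129.
End of year 1: book value $109,458.
End of year 2: book value $70,329.
Accumulated through year 2 = $148,587 − $70,329 = $78,258.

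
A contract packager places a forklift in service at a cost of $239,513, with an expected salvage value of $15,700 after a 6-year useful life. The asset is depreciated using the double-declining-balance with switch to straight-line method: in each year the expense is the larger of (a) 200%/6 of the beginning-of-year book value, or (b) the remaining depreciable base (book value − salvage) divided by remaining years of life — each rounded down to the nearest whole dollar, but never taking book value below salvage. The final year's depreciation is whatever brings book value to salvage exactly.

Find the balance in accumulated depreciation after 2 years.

$133,062

Depreciable base = $239,513 − $15,700 = $223,813.
Year 1: DB = ⌊$239,513 × 200%/6⌋ = $79,837; SL = ⌊$223,813/6⌋ = $37,302 → take DB $79,837. Book value $159,676.
Year 2: DB = ⌊$159,676 × 200%/6⌋ = $53,225; SL = ⌊$143,976/5⌋ = $28,795 → take DB $53,225. Book value $106,451.
Accumulated through year 2 = $239,513 − $106,451 = $133,062.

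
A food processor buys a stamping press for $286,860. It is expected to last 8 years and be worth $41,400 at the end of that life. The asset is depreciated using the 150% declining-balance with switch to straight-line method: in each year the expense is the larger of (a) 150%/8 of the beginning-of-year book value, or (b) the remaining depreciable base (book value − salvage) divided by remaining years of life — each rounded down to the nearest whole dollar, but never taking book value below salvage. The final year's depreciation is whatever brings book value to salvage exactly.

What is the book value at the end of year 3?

$153,866

Depreciable base = $286,860 − $41,400 = $245,460.
Year 1: DB = ⌊$286,860 × 150%/8⌋ = $53,786; SL = ⌊$245,460/8⌋ = $30,682 → take DB $53,786. Book value $233,074.
Year 2: DB = ⌊$233,074 × 150%/8⌋ = $43,701; SL = ⌊$191,674/7⌋ = $27,382 → take DB $43,701. Book value $189,373.
Year 3: DB = ⌊$189,373 × 150%/8⌋ = $35,507; SL = ⌊$147,973/6⌋ = $24,662 → take DB $35,507. Book value $153,866.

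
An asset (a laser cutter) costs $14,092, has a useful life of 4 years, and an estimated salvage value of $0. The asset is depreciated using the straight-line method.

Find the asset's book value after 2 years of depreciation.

Depreciable base = $14,092 − $0 = $14,092.
Annual expense = $14,092 / 4 = $3,523.
End of year 1: book value $10,569.
End of year 2: book value $7,046.

$7,046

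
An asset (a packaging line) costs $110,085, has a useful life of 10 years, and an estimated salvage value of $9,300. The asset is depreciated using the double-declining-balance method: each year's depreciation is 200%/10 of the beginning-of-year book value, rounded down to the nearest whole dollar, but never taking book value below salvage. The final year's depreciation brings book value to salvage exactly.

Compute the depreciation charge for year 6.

$7,214

Depreciable base = $110,085 − $9,300 = $100,785.
Year 1: ⌊$110,085 × 200%/10⌋ = $22,017. Book value $88,068.
Year 2: ⌊$88,068 × 200%/10⌋ = $17,613. Book value $70,455.
Year 3: ⌊$70,455 × 200%/10⌋ = $14,091. Book value $56,364.
Year 4: ⌊$56,364 × 200%/10⌋ = $11,272. Book value $45,092.
Year 5: ⌊$45,092 × 200%/10⌋ = $9,018. Book value $36,074.
Year 6: ⌊$36,074 × 200%/10⌋ = $7,214. Book value $28,860.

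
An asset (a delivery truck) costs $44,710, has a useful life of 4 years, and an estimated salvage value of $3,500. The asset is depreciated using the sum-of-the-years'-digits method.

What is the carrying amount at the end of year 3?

Depreciable base = $44,710 − $3,500 = $41,210.
Sum of the years' digits = 4+3+2+1 = 10.
Year 1: $41,210 × 4/10 = $16,484. Book value $28,226.
Year 2: $41,210 × 3/10 = $12,363. Book value $15,863.
Year 3: $41,210 × 2/10 = $8,242. Book value $7,621.

$7,621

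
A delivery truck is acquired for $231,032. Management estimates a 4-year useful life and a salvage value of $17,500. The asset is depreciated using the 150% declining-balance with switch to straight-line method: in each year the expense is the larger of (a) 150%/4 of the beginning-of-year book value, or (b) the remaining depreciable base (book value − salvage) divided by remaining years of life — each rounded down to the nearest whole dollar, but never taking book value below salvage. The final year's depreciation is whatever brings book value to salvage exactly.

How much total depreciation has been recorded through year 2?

$140,785

Depreciable base = $231,032 − $17,500 = $213,532.
Year 1: DB = ⌊$231,032 × 150%/4⌋ = $86,637; SL = ⌊$213,532/4⌋ = $53,383 → take DB $86,637. Book value $144,395.
Year 2: DB = ⌊$144,395 × 150%/4⌋ = $54,148; SL = ⌊$126,895/3⌋ = $42,298 → take DB $54,148. Book value $90,247.
Accumulated through year 2 = $231,032 − $90,247 = $140,785.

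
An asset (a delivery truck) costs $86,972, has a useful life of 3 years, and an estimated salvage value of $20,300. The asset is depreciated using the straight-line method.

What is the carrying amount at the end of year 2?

$42,524

Depreciable base = $86,972 − $20,300 = $66,672.
Annual expense = $66,672 / 3 = $22,224.
End of year 1: book value $64,748.
End of year 2: book value $42,524.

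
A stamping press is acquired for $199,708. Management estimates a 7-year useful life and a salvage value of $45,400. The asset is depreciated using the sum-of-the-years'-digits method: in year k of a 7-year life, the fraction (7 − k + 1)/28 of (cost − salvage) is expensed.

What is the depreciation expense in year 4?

Depreciable base = $199,708 − $45,400 = $154,308.
Sum of the years' digits = 7+6+5+4+3+2+1 = 28.
Year 1: $154,308 × 7/28 = $38,577. Book value $161,131.
Year 2: $154,308 × 6/28 = $33,066. Book value $128,065.
Year 3: $154,308 × 5/28 = $27,555. Book value $100,510.
Year 4: $154,308 × 4/28 = $22,044. Book value $78,466.

$22,044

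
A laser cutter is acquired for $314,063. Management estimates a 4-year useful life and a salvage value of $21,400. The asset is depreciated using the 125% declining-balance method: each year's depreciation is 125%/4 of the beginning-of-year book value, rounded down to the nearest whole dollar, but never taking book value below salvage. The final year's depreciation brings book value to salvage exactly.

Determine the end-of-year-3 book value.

$102,056

Depreciable base = $314,063 − $21,400 = $292,663.
Year 1: ⌊$314,063 × 125%/4⌋ = $98,144. Book value $215,919.
Year 2: ⌊$215,919 × 125%/4⌋ = $67,474. Book value $148,445.
Year 3: ⌊$148,445 × 125%/4⌋ = $46,389. Book value $102,056.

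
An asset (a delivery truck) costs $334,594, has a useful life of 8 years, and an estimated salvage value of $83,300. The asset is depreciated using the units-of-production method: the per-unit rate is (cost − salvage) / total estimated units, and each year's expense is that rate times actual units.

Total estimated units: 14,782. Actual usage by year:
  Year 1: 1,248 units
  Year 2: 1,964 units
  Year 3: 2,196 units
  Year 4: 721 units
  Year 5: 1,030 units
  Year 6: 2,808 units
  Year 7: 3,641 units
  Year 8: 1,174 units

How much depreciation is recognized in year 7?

Depreciable base = $334,594 − $83,300 = $251,294.
Rate = $251,294 / 14,782 units = $17 per unit.
Year 1: 1,248 × $17 = $21,216. Book value $313,378.
Year 2: 1,964 × $17 = $33,388. Book value $279,990.
Year 3: 2,196 × $17 = $37,332. Book value $242,658.
Year 4: 721 × $17 = $12,257. Book value $230,401.
Year 5: 1,030 × $17 = $17,510. Book value $212,891.
Year 6: 2,808 × $17 = $47,736. Book value $165,155.
Year 7: 3,641 × $17 = $61,897. Book value $103,258.

$61,897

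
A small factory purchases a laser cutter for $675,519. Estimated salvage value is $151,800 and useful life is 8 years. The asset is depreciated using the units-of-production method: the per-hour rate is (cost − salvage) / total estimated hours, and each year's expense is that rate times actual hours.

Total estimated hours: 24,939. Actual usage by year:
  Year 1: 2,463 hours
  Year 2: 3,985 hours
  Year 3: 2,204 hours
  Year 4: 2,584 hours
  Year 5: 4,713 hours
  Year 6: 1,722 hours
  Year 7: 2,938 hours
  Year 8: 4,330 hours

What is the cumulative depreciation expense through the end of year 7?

Depreciable base = $675,519 − $151,800 = $523,719.
Rate = $523,719 / 24,939 hours = $21 per hour.
Year 1: 2,463 × $21 = $51,723. Book value $623,796.
Year 2: 3,985 × $21 = $83,685. Book value $540,111.
Year 3: 2,204 × $21 = $46,284. Book value $493,827.
Year 4: 2,584 × $21 = $54,264. Book value $439,563.
Year 5: 4,713 × $21 = $98,973. Book value $340,590.
Year 6: 1,722 × $21 = $36,162. Book value $304,428.
Year 7: 2,938 × $21 = $61,698. Book value $242,730.
Accumulated through year 7 = $675,519 − $242,730 = $432,789.

$432,789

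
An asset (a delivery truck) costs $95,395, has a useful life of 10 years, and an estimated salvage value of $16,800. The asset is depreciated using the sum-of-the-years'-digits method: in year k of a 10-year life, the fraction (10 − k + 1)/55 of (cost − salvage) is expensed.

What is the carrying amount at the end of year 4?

Depreciable base = $95,395 − $16,800 = $78,595.
Sum of the years' digits = 10+9+8+7+6+5+4+3+2+1 = 55.
Year 1: $78,595 × 10/55 = $14,290. Book value $81,105.
Year 2: $78,595 × 9/55 = $12,861. Book value $68,244.
Year 3: $78,595 × 8/55 = $11,432. Book value $56,812.
Year 4: $78,595 × 7/55 = $10,003. Book value $46,809.

$46,809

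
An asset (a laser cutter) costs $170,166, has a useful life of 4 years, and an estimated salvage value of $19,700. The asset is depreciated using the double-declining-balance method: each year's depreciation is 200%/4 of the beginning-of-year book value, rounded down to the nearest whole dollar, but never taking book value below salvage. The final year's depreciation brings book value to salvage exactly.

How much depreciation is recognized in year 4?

$1,571

Depreciable base = $170,166 − $19,700 = $150,466.
Year 1: ⌊$170,166 × 200%/4⌋ = $85,083. Book value $85,083.
Year 2: ⌊$85,083 × 200%/4⌋ = $42,541. Book value $42,542.
Year 3: ⌊$42,542 × 200%/4⌋ = $21,271. Book value $21,271.
Year 4 (final): $21,271 − $19,700 = $1,571. Book value $19,700.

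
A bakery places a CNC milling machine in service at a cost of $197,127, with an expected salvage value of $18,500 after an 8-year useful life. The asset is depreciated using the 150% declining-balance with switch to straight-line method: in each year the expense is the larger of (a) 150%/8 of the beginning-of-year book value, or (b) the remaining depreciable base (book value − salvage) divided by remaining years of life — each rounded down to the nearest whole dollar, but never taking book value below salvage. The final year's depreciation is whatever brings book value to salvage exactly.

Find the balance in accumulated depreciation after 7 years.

$161,774

Depreciable base = $197,127 − $18,500 = $178,627.
Year 1: DB = ⌊$197,127 × 150%/8⌋ = $36,961; SL = ⌊$178,627/8⌋ = $22,328 → take DB $36,961. Book value $160,166.
Year 2: DB = ⌊$160,166 × 150%/8⌋ = $30,031; SL = ⌊$141,666/7⌋ = $20,238 → take DB $30,031. Book value $130,135.
Year 3: DB = ⌊$130,135 × 150%/8⌋ = $24,400; SL = ⌊$111,635/6⌋ = $18,605 → take DB $24,400. Book value $105,735.
Year 4: DB = ⌊$105,735 × 150%/8⌋ = $19,825; SL = ⌊$87,235/5⌋ = $17,447 → take DB $19,825. Book value $85,910.
Year 5: DB = ⌊$85,910 × 150%/8⌋ = $16,108; SL = ⌊$67,410/4⌋ = $16,852 → take SL $16,852. Book value $69,058.
Year 6: DB = ⌊$69,058 × 150%/8⌋ = $12,948; SL = ⌊$50,558/3⌋ = $16,852 → take SL $16,852. Book value $52,206.
Year 7: DB = ⌊$52,206 × 150%/8⌋ = $9,788; SL = ⌊$33,706/2⌋ = $16,853 → take SL $16,853. Book value $35,353.
Accumulated through year 7 = $197,127 − $35,353 = $161,774.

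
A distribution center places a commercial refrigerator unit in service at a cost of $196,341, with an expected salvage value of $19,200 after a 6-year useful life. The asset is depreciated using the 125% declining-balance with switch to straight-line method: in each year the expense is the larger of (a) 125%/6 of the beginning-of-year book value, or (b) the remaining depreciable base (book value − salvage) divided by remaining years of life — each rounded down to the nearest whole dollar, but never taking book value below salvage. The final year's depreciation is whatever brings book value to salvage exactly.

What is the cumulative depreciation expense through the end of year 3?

$99,249

Depreciable base = $196,341 − $19,200 = $177,141.
Year 1: DB = ⌊$196,341 × 125%/6⌋ = $40,904; SL = ⌊$177,141/6⌋ = $29,523 → take DB $40,904. Book value $155,437.
Year 2: DB = ⌊$155,437 × 125%/6⌋ = $32,382; SL = ⌊$136,237/5⌋ = $27,247 → take DB $32,382. Book value $123,055.
Year 3: DB = ⌊$123,055 × 125%/6⌋ = $25,636; SL = ⌊$103,855/4⌋ = $25,963 → take SL $25,963. Book value $97,092.
Accumulated through year 3 = $196,341 − $97,092 = $99,249.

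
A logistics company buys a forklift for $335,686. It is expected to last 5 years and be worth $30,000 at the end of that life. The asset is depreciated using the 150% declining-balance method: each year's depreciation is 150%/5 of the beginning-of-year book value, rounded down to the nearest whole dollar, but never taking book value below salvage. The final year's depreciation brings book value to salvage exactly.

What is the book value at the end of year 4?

Depreciable base = $335,686 − $30,000 = $305,686.
Year 1: ⌊$335,686 × 150%/5⌋ = $100,705. Book value $234,981.
Year 2: ⌊$234,981 × 150%/5⌋ = $70,494. Book value $164,487.
Year 3: ⌊$164,487 × 150%/5⌋ = $49,346. Book value $115,141.
Year 4: ⌊$115,141 × 150%/5⌋ = $34,542. Book value $80,599.

$80,599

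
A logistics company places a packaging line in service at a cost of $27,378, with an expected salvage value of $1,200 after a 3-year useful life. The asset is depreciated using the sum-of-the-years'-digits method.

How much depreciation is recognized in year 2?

Depreciable base = $27,378 − $1,200 = $26,178.
Sum of the years' digits = 3+2+1 = 6.
Year 1: $26,178 × 3/6 = $13,089. Book value $14,289.
Year 2: $26,178 × 2/6 = $8,726. Book value $5,563.

$8,726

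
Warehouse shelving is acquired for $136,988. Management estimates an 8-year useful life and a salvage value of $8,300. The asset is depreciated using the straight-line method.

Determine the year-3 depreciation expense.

$16,086

Depreciable base = $136,988 − $8,300 = $128,688.
Annual expense = $128,688 / 8 = $16,086.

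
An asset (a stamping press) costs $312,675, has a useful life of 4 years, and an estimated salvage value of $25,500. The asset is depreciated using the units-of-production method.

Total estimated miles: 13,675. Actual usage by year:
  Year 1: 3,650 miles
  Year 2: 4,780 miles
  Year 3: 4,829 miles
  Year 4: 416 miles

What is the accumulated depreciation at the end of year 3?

Depreciable base = $312,675 − $25,500 = $287,175.
Rate = $287,175 / 13,675 miles = $21 per mile.
Year 1: 3,650 × $21 = $76,650. Book value $236,025.
Year 2: 4,780 × $21 = $100,380. Book value $135,645.
Year 3: 4,829 × $21 = $101,409. Book value $34,236.
Accumulated through year 3 = $312,675 − $34,236 = $278,439.

$278,439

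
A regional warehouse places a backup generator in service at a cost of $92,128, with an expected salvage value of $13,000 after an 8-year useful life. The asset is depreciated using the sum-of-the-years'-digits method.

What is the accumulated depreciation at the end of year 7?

$76,930

Depreciable base = $92,128 − $13,000 = $79,128.
Sum of the years' digits = 8+7+6+5+4+3+2+1 = 36.
Year 1: $79,128 × 8/36 = $17,584. Book value $74,544.
Year 2: $79,128 × 7/36 = $15,386. Book value $59,158.
Year 3: $79,128 × 6/36 = $13,188. Book value $45,970.
Year 4: $79,128 × 5/36 = $10,990. Book value $34,980.
Year 5: $79,128 × 4/36 = $8,792. Book value $26,188.
Year 6: $79,128 × 3/36 = $6,594. Book value $19,594.
Year 7: $79,128 × 2/36 = $4,396. Book value $15,198.
Accumulated through year 7 = $92,128 − $15,198 = $76,930.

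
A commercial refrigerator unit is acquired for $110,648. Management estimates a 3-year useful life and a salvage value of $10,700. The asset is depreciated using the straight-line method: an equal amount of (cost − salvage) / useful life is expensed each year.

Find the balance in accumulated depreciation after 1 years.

$33,316

Depreciable base = $110,648 − $10,700 = $99,948.
Annual expense = $99,948 / 3 = $33,316.
End of year 1: book value $77,332.
Accumulated through year 1 = $110,648 − $77,332 = $33,316.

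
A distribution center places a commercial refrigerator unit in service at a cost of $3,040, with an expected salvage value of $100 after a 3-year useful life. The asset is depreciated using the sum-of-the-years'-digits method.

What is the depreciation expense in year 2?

Depreciable base = $3,040 − $100 = $2,940.
Sum of the years' digits = 3+2+1 = 6.
Year 1: $2,940 × 3/6 = $1,470. Book value $1,570.
Year 2: $2,940 × 2/6 = $980. Book value $590.

$980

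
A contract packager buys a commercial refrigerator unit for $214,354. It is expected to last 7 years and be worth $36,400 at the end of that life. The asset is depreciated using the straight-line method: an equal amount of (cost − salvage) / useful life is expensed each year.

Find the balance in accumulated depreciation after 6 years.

Depreciable base = $214,354 − $36,400 = $177,954.
Annual expense = $177,954 / 7 = $25,422.
End of year 1: book value $188,932.
End of year 2: book value $163,510.
End of year 3: book value $138,088.
End of year 4: book value $112,666.
End of year 5: book value $87,244.
End of year 6: book value $61,822.
Accumulated through year 6 = $214,354 − $61,822 = $152,532.

$152,532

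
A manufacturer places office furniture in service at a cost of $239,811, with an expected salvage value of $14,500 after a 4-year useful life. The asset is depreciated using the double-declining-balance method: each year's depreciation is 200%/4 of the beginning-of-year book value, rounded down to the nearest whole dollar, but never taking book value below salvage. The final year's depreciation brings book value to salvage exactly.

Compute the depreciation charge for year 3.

Depreciable base = $239,811 − $14,500 = $225,311.
Year 1: ⌊$239,811 × 200%/4⌋ = $119,905. Book value $119,906.
Year 2: ⌊$119,906 × 200%/4⌋ = $59,953. Book value $59,953.
Year 3: ⌊$59,953 × 200%/4⌋ = $29,976. Book value $29,977.

$29,976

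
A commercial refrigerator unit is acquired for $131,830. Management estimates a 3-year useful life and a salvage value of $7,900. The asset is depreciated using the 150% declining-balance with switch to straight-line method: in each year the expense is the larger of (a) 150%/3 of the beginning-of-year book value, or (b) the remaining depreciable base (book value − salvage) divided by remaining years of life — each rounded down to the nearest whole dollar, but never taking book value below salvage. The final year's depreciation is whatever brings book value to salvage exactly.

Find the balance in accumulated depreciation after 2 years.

$98,872

Depreciable base = $131,830 − $7,900 = $123,930.
Year 1: DB = ⌊$131,830 × 150%/3⌋ = $65,915; SL = ⌊$123,930/3⌋ = $41,310 → take DB $65,915. Book value $65,915.
Year 2: DB = ⌊$65,915 × 150%/3⌋ = $32,957; SL = ⌊$58,015/2⌋ = $29,007 → take DB $32,957. Book value $32,958.
Accumulated through year 2 = $131,830 − $32,958 = $98,872.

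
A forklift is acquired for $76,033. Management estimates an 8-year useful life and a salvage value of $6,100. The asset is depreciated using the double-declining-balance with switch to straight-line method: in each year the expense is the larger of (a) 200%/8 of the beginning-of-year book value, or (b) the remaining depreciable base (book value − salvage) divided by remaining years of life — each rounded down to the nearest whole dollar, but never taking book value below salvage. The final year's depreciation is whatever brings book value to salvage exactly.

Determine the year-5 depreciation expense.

Depreciable base = $76,033 − $6,100 = $69,933.
Year 1: DB = ⌊$76,033 × 200%/8⌋ = $19,008; SL = ⌊$69,933/8⌋ = $8,741 → take DB $19,008. Book value $57,025.
Year 2: DB = ⌊$57,025 × 200%/8⌋ = $14,256; SL = ⌊$50,925/7⌋ = $7,275 → take DB $14,256. Book value $42,769.
Year 3: DB = ⌊$42,769 × 200%/8⌋ = $10,692; SL = ⌊$36,669/6⌋ = $6,111 → take DB $10,692. Book value $32,077.
Year 4: DB = ⌊$32,077 × 200%/8⌋ = $8,019; SL = ⌊$25,977/5⌋ = $5,195 → take DB $8,019. Book value $24,058.
Year 5: DB = ⌊$24,058 × 200%/8⌋ = $6,014; SL = ⌊$17,958/4⌋ = $4,489 → take DB $6,014. Book value $18,044.

$6,014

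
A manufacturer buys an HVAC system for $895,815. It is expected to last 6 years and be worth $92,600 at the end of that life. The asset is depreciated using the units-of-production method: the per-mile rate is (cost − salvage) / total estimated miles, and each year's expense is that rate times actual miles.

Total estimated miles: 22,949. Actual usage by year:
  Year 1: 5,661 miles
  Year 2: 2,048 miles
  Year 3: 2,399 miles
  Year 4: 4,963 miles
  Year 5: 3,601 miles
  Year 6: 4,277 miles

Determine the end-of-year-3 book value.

Depreciable base = $895,815 − $92,600 = $803,215.
Rate = $803,215 / 22,949 miles = $35 per mile.
Year 1: 5,661 × $35 = $198,135. Book value $697,680.
Year 2: 2,048 × $35 = $71,680. Book value $626,000.
Year 3: 2,399 × $35 = $83,965. Book value $542,035.

$542,035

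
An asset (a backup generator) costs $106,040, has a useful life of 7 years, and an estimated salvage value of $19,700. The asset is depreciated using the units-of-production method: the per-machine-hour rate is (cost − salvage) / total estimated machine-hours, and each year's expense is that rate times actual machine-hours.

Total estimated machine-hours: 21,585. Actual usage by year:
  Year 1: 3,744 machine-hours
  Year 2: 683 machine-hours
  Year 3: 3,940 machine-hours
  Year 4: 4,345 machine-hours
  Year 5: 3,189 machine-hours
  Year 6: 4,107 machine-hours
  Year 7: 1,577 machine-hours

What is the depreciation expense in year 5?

Depreciable base = $106,040 − $19,700 = $86,340.
Rate = $86,340 / 21,585 machine-hours = $4 per machine-hour.
Year 1: 3,744 × $4 = $14,976. Book value $91,064.
Year 2: 683 × $4 = $2,732. Book value $88,332.
Year 3: 3,940 × $4 = $15,760. Book value $72,572.
Year 4: 4,345 × $4 = $17,380. Book value $55,192.
Year 5: 3,189 × $4 = $12,756. Book value $42,436.

$12,756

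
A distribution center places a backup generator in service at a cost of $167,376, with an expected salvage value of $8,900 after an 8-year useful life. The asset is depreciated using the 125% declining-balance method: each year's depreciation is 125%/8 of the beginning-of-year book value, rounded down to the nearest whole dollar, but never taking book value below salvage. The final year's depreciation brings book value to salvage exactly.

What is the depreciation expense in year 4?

$15,709

Depreciable base = $167,376 − $8,900 = $158,476.
Year 1: ⌊$167,376 × 125%/8⌋ = $26,152. Book value $141,224.
Year 2: ⌊$141,224 × 125%/8⌋ = $22,066. Book value $119,158.
Year 3: ⌊$119,158 × 125%/8⌋ = $18,618. Book value $100,540.
Year 4: ⌊$100,540 × 125%/8⌋ = $15,709. Book value $84,831.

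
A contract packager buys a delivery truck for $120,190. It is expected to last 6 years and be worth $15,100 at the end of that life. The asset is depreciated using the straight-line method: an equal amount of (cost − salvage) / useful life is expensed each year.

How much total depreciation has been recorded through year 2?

Depreciable base = $120,190 − $15,100 = $105,090.
Annual expense = $105,090 / 6 = $17,515.
End of year 1: book value $102,675.
End of year 2: book value $85,160.
Accumulated through year 2 = $120,190 − $85,160 = $35,030.

$35,030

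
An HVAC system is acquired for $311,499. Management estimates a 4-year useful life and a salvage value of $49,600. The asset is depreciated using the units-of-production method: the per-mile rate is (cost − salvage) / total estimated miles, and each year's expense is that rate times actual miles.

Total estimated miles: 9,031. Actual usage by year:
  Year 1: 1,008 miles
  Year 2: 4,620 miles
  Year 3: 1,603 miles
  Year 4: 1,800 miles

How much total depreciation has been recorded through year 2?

$163,212

Depreciable base = $311,499 − $49,600 = $261,899.
Rate = $261,899 / 9,031 miles = $29 per mile.
Year 1: 1,008 × $29 = $29,232. Book value $282,267.
Year 2: 4,620 × $29 = $133,980. Book value $148,287.
Accumulated through year 2 = $311,499 − $148,287 = $163,212.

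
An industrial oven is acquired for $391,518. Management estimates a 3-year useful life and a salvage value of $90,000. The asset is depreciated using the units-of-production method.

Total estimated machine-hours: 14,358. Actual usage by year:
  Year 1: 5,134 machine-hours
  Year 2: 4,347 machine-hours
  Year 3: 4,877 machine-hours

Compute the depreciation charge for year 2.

Depreciable base = $391,518 − $90,000 = $301,518.
Rate = $301,518 / 14,358 machine-hours = $21 per machine-hour.
Year 1: 5,134 × $21 = $107,814. Book value $283,704.
Year 2: 4,347 × $21 = $91,287. Book value $192,417.

$91,287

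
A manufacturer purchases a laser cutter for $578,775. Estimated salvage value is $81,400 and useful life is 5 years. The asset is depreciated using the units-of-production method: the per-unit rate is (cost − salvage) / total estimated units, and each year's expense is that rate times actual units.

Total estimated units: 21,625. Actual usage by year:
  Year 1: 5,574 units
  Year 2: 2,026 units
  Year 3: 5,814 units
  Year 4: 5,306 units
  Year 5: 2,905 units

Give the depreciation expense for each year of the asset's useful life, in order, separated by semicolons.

Depreciable base = $578,775 − $81,400 = $497,375.
Rate = $497,375 / 21,625 units = $23 per unit.
Year 1: 5,574 × $23 = $128,202. Book value $450,573.
Year 2: 2,026 × $23 = $46,598. Book value $403,975.
Year 3: 5,814 × $23 = $133,722. Book value $270,253.
Year 4: 5,306 × $23 = $122,038. Book value $148,215.
Year 5: 2,905 × $23 = $66,815. Book value $81,400.

$128,202; $46,598; $133,722; $122,038; $66,815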